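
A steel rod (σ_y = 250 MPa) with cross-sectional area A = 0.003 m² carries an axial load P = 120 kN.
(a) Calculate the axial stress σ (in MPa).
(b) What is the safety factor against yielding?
(a) Axial stress σ = P/A. Convert P = 120 kN = 120000 N.
  σ = 120000 / 0.003 = 4 × 10⁷ Pa = 40 MPa
(b) Safety factor SF = σ_y/σ = 250 / 40 = 6.25
Final answer: (a) σ = 40 MPa, (b) SF = 6.25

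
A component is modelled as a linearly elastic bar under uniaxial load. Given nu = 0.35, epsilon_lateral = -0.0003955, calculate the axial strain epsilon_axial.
Model: a linearly elastic bar under uniaxial load, so epsilon_lateral = -nu·epsilon_axial.
Solve for epsilon_axial: epsilon_axial = -epsilon_lateral / nu.
Substitute:
  epsilon_axial = -(-0.0003955) / 0.35
  epsilon_axial = 0.00113
Final answer: epsilon_axial = 0.00113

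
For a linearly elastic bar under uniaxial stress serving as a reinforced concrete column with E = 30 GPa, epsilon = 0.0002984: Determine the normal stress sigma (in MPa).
Model: a linearly elastic bar under uniaxial stress, so sigma = E·epsilon.
Convert to SI units:
  E = 30 GPa = 3 × 10¹⁰ Pa
Substitute:
  sigma = (3 × 10¹⁰) × 0.0002984
  sigma = 8.952 × 10⁶ Pa
Convert: sigma = 8.952 × 10⁶ Pa = 8.952 MPa
Final answer: sigma = 8.952 MPa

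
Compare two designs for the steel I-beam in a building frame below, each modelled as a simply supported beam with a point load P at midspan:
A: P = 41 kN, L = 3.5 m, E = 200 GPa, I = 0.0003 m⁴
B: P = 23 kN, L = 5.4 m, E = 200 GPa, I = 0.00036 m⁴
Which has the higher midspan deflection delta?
Model: a simply supported beam with a point load P at midspan, so delta = (P·L^3) / (48·E·I) (SI units).
  A: delta = (41000 × 3.5^3) / (48 × (2 × 10¹¹) × 0.0003) = 0.0006104 m = 0.6104 mm
  B: delta = (23000 × 5.4^3) / (48 × (2 × 10¹¹) × 0.00036) = 0.001048 m = 1.048 mm
1.048 mm > 0.6104 mm, so B is larger.
Final answer: B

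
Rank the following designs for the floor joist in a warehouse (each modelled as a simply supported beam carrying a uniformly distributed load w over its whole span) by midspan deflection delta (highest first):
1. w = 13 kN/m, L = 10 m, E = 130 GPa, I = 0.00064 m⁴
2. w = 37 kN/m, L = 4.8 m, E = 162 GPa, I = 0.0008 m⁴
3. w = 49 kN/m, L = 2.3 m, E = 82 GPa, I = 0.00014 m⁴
Model: a simply supported beam carrying a uniformly distributed load w over its whole span, so delta = (5·w·L^4) / (384·E·I) (SI units).
  Case 1: delta = (5 × 13000 × 10^4) / (384 × (1.3 × 10¹¹) × 0.00064) = 0.02035 m = 20.35 mm
  Case 2: delta = (5 × 37000 × 4.8^4) / (384 × (1.62 × 10¹¹) × 0.0008) = 0.001973 m = 1.973 mm
  Case 3: delta = (5 × 49000 × 2.3^4) / (384 × (8.2 × 10¹⁰) × 0.00014) = 0.001555 m = 1.555 mm
Ordering: 20.35 mm (case 1) > 1.973 mm (case 2) > 1.555 mm (case 3)
Final answer: 1, 2, 3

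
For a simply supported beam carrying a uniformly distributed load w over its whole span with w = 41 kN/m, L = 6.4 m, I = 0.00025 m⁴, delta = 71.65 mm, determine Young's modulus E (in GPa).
Model: a simply supported beam carrying a uniformly distributed load w over its whole span, so delta = (5·w·L^4) / (384·E·I).
Solve for E: E = (5·w·L^4) / (384·delta·I).
Convert to SI units:
  w = 41 kN/m = 41000 N/m
  delta = 71.65 mm = 0.07165 m
Substitute:
  E = (5 × 41000 × 6.4^4) / (384 × 0.07165 × 0.00025)
  E = 5 × 10¹⁰ Pa
Convert: E = 5 × 10¹⁰ Pa = 50 GPa
Final answer: E = 50 GPa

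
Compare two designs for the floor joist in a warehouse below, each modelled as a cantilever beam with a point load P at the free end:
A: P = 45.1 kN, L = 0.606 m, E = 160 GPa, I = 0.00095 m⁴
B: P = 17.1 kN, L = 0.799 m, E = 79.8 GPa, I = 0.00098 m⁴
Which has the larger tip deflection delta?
Model: a cantilever beam with a point load P at the free end, so delta = (P·L^3) / (3·E·I) (SI units).
  A: delta = (45100 × 0.606^3) / (3 × (1.6 × 10¹¹) × 0.00095) = 2.201 × 10⁻⁵ m = 0.02201 mm
  B: delta = (17100 × 0.799^3) / (3 × (7.98 × 10¹⁰) × 0.00098) = 3.718 × 10⁻⁵ m = 0.03718 mm
0.03718 mm > 0.02201 mm, so B is larger.
Final answer: B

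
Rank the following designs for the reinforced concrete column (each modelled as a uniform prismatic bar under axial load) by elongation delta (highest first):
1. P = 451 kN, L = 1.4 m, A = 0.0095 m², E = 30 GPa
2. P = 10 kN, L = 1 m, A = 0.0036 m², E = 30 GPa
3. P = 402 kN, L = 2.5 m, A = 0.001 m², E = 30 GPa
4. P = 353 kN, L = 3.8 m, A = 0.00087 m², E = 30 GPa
Model: a uniform prismatic bar under axial load, so delta = (P·L) / (A·E) (SI units).
  Case 1: delta = (451000 × 1.4) / (0.0095 × (3 × 10¹⁰)) = 0.002215 m = 2.215 mm
  Case 2: delta = (10000 × 1) / (0.0036 × (3 × 10¹⁰)) = 9.259 × 10⁻⁵ m = 0.09259 mm
  Case 3: delta = (402000 × 2.5) / (0.001 × (3 × 10¹⁰)) = 0.0335 m = 33.5 mm
  Case 4: delta = (353000 × 3.8) / (0.00087 × (3 × 10¹⁰)) = 0.05139 m = 51.39 mm
Ordering: 51.39 mm (case 4) > 33.5 mm (case 3) > 2.215 mm (case 1) > 0.09259 mm (case 2)
Final answer: 4, 3, 1, 2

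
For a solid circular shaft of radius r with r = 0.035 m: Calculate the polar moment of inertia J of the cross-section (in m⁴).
Model: a solid circular shaft of radius r, so J = (π·r^4) / 2.
Substitute:
  J = (π × 0.035^4) / 2
  J = 2.357 × 10⁻⁶ m⁴
Final answer: J = 2.357 × 10⁻⁶ m⁴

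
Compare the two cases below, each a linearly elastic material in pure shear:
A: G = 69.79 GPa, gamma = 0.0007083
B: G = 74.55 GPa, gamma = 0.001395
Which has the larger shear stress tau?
Model: a linearly elastic material in pure shear, so tau = G·gamma (SI units).
  A: tau = (6.979 × 10¹⁰) × 0.0007083 = 4.943 × 10⁷ Pa = 49.43 MPa
  B: tau = (7.455 × 10¹⁰) × 0.001395 = 1.04 × 10⁸ Pa = 104 MPa
104 MPa > 49.43 MPa, so B is larger.
Final answer: B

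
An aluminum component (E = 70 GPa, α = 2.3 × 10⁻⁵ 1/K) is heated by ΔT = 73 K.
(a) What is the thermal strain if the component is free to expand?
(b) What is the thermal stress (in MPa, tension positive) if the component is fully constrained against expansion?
(a) Free thermal strain ε_th = α·ΔT = (2.3 × 10⁻⁵) × 73 = 0.001679
(b) Fully constrained, the expansion is suppressed, so σ = -E·α·ΔT. Convert E = 70 GPa = 7 × 10¹⁰ Pa.
  σ = -(7 × 10¹⁰) × (2.3 × 10⁻⁵) × 73 = -1.175 × 10⁸ Pa = -117.5 MPa (compressive)
Final answer: (a) ε_th = 0.001679, (b) σ = -117.5 MPa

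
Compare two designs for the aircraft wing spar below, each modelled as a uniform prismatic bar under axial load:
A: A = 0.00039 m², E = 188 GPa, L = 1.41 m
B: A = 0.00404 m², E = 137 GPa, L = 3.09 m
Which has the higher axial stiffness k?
Model: a uniform prismatic bar under axial load, so k = (A·E) / L (SI units).
  A: k = (0.00039 × (1.88 × 10¹¹)) / 1.41 = 5.2 × 10⁷ N/m = 52 MN/m
  B: k = (0.00404 × (1.37 × 10¹¹)) / 3.09 = 1.791 × 10⁸ N/m = 179.1 MN/m
179.1 MN/m > 52 MN/m, so B is larger.
Final answer: B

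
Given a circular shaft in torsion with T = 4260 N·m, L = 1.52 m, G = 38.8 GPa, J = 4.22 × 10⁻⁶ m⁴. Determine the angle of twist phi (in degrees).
Model: a circular shaft in torsion, so phi = (T·L) / (G·J).
Convert to SI units:
  G = 38.8 GPa = 3.88 × 10¹⁰ Pa
Substitute:
  phi = (4260 × 1.52) / ((3.88 × 10¹⁰) × (4.22 × 10⁻⁶))
  phi = 0.03955 rad
Convert to degrees: phi = 0.03955 × 180/π = 2.266°
Final answer: phi = 2.266°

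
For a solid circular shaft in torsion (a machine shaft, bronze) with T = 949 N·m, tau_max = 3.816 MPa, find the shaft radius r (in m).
Model: a solid circular shaft in torsion, so tau_max = (2·T) / (π·r^3).
Solve for r: r = ((2·T) / (π·tau_max))^(1/3).
Convert to SI units:
  tau_max = 3.816 MPa = 3.816 × 10⁶ Pa
Substitute:
  r = ((2 × 949) / (π × (3.816 × 10⁶)))^(1/3)
  r = 0.0541 m
Final answer: r = 0.0541 m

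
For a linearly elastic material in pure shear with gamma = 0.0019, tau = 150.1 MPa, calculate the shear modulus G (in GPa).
Model: a linearly elastic material in pure shear, so tau = G·gamma.
Solve for G: G = tau / gamma.
Convert to SI units:
  tau = 150.1 MPa = 1.501 × 10⁸ Pa
Substitute:
  G = (1.501 × 10⁸) / 0.0019
  G = 7.9 × 10¹⁰ Pa
Convert: G = 7.9 × 10¹⁰ Pa = 79 GPa
Final answer: G = 79 GPa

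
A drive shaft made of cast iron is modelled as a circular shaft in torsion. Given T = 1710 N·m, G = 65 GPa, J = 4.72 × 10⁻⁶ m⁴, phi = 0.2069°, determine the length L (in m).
Model: a circular shaft in torsion, so phi = (T·L) / (G·J).
Solve for L: L = (phi·G·J) / T.
Convert to SI units:
  G = 65 GPa = 6.5 × 10¹⁰ Pa
  phi = 0.2069° = 0.003611 rad
Substitute:
  L = (0.003611 × (6.5 × 10¹⁰) × (4.72 × 10⁻⁶)) / 1710
  L = 0.6479 m
Final answer: L = 0.6479 m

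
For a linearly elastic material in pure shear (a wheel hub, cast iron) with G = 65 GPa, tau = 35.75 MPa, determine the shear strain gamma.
Model: a linearly elastic material in pure shear, so tau = G·gamma.
Solve for gamma: gamma = tau / G.
Convert to SI units:
  G = 65 GPa = 6.5 × 10¹⁰ Pa
  tau = 35.75 MPa = 3.575 × 10⁷ Pa
Substitute:
  gamma = (3.575 × 10⁷) / (6.5 × 10¹⁰)
  gamma = 0.00055
Final answer: gamma = 0.00055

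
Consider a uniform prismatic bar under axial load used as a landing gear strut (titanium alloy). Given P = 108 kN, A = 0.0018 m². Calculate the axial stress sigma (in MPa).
Model: a uniform prismatic bar under axial load, so sigma = P / A.
Convert to SI units:
  P = 108 kN = 108000 N
Substitute:
  sigma = 108000 / 0.0018
  sigma = 6 × 10⁷ Pa
Convert: sigma = 6 × 10⁷ Pa = 60 MPa
Final answer: sigma = 60 MPa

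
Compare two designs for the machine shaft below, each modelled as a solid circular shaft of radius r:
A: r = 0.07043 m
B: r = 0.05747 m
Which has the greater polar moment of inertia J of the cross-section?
Model: a solid circular shaft of radius r, so J = (π·r^4) / 2 (SI units).
  A: J = (π × 0.07043^4) / 2 = 3.865 × 10⁻⁵ m⁴
  B: J = (π × 0.05747^4) / 2 = 1.714 × 10⁻⁵ m⁴
3.865 × 10⁻⁵ m⁴ > 1.714 × 10⁻⁵ m⁴, so A is larger.
Final answer: A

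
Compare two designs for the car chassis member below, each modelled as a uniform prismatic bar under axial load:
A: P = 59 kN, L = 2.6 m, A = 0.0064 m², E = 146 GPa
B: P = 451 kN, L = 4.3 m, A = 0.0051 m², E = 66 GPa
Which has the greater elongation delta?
Model: a uniform prismatic bar under axial load, so delta = (P·L) / (A·E) (SI units).
  A: delta = (59000 × 2.6) / (0.0064 × (1.46 × 10¹¹)) = 0.0001642 m = 0.1642 mm
  B: delta = (451000 × 4.3) / (0.0051 × (6.6 × 10¹⁰)) = 0.005761 m = 5.761 mm
5.761 mm > 0.1642 mm, so B is larger.
Final answer: B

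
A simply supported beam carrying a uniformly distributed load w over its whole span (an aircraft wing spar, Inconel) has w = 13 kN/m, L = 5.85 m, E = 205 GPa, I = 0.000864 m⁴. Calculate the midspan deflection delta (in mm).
Model: a simply supported beam carrying a uniformly distributed load w over its whole span, so delta = (5·w·L^4) / (384·E·I).
Convert to SI units:
  w = 13 kN/m = 13000 N/m
  E = 205 GPa = 2.05 × 10¹¹ Pa
Substitute:
  delta = (5 × 13000 × 5.85^4) / (384 × (2.05 × 10¹¹) × 0.000864)
  delta = 0.001119 m
Convert: delta = 0.001119 m = 1.119 mm
Final answer: delta = 1.119 mm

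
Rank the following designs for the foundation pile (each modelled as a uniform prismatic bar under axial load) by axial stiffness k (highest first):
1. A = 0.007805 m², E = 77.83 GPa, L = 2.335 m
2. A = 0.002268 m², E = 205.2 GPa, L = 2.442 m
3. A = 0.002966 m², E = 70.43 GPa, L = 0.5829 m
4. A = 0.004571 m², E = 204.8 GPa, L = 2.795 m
Model: a uniform prismatic bar under axial load, so k = (A·E) / L (SI units).
  Case 1: k = (0.007805 × (7.783 × 10¹⁰)) / 2.335 = 2.602 × 10⁸ N/m = 260.2 MN/m
  Case 2: k = (0.002268 × (2.052 × 10¹¹)) / 2.442 = 1.906 × 10⁸ N/m = 190.6 MN/m
  Case 3: k = (0.002966 × (7.043 × 10¹⁰)) / 0.5829 = 3.584 × 10⁸ N/m = 358.4 MN/m
  Case 4: k = (0.004571 × (2.048 × 10¹¹)) / 2.795 = 3.349 × 10⁸ N/m = 334.9 MN/m
Ordering: 358.4 MN/m (case 3) > 334.9 MN/m (case 4) > 260.2 MN/m (case 1) > 190.6 MN/m (case 2)
Final answer: 3, 4, 1, 2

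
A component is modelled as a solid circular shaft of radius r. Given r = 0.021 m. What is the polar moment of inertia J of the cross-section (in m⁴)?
Model: a solid circular shaft of radius r, so J = (π·r^4) / 2.
Substitute:
  J = (π × 0.021^4) / 2
  J = 3.055 × 10⁻⁷ m⁴
Final answer: J = 3.055 × 10⁻⁷ m⁴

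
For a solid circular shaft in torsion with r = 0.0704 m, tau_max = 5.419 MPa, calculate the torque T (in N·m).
Model: a solid circular shaft in torsion, so tau_max = (2·T) / (π·r^3).
Solve for T: T = (π·tau_max·r^3) / 2.
Convert to SI units:
  tau_max = 5.419 MPa = 5.419 × 10⁶ Pa
Substitute:
  T = (π × (5.419 × 10⁶) × 0.0704^3) / 2
  T = 2970 N·m
Final answer: T = 2970 N·m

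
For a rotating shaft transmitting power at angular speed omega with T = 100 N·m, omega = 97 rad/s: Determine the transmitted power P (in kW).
Model: a rotating shaft transmitting power at angular speed omega, so P = T·omega.
Substitute:
  P = 100 × 97
  P = 9700 W
Convert: P = 9700 W = 9.7 kW
Final answer: P = 9.7 kW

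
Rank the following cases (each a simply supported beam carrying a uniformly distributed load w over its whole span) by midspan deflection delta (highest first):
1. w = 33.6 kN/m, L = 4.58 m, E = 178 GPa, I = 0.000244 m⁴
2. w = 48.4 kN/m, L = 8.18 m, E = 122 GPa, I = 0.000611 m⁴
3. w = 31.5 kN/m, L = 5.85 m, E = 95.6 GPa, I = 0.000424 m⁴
Model: a simply supported beam carrying a uniformly distributed load w over its whole span, so delta = (5·w·L^4) / (384·E·I) (SI units).
  Case 1: delta = (5 × 33600 × 4.58^4) / (384 × (1.78 × 10¹¹) × 0.000244) = 0.004432 m = 4.432 mm
  Case 2: delta = (5 × 48400 × 8.18^4) / (384 × (1.22 × 10¹¹) × 0.000611) = 0.03785 m = 37.85 mm
  Case 3: delta = (5 × 31500 × 5.85^4) / (384 × (9.56 × 10¹⁰) × 0.000424) = 0.01185 m = 11.85 mm
Ordering: 37.85 mm (case 2) > 11.85 mm (case 3) > 4.432 mm (case 1)
Final answer: 2, 3, 1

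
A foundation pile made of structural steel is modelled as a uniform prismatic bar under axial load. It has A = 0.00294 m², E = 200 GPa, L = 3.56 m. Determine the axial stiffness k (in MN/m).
Model: a uniform prismatic bar under axial load, so k = (A·E) / L.
Convert to SI units:
  E = 200 GPa = 2 × 10¹¹ Pa
Substitute:
  k = (0.00294 × (2 × 10¹¹)) / 3.56
  k = 1.652 × 10⁸ N/m
Convert: k = 1.652 × 10⁸ N/m = 165.2 MN/m
Final answer: k = 165.2 MN/m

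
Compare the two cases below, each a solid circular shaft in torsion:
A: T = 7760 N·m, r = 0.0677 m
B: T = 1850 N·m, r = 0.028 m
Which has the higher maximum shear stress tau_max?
Model: a solid circular shaft in torsion, so tau_max = (2·T) / (π·r^3) (SI units).
  A: tau_max = (2 × 7760) / (π × 0.0677^3) = 1.592 × 10⁷ Pa = 15.92 MPa
  B: tau_max = (2 × 1850) / (π × 0.028^3) = 5.365 × 10⁷ Pa = 53.65 MPa
53.65 MPa > 15.92 MPa, so B is larger.
Final answer: B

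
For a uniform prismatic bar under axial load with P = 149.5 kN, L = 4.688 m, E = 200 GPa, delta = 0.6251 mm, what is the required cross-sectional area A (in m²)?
Model: a uniform prismatic bar under axial load, so delta = (P·L) / (A·E).
Solve for A: A = (P·L) / (delta·E).
Convert to SI units:
  P = 149.5 kN = 149500 N
  E = 200 GPa = 2 × 10¹¹ Pa
  delta = 0.6251 mm = 0.0006251 m
Substitute:
  A = (149500 × 4.688) / (0.0006251 × (2 × 10¹¹))
  A = 0.005606 m²
Final answer: A = 0.005606 m²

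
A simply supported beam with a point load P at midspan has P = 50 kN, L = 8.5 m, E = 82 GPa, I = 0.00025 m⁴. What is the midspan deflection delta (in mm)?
Model: a simply supported beam with a point load P at midspan, so delta = (P·L^3) / (48·E·I).
Convert to SI units:
  P = 50 kN = 50000 N
  E = 82 GPa = 8.2 × 10¹⁰ Pa
Substitute:
  delta = (50000 × 8.5^3) / (48 × (8.2 × 10¹⁰) × 0.00025)
  delta = 0.03121 m
Convert: delta = 0.03121 m = 31.21 mm
Final answer: delta = 31.21 mm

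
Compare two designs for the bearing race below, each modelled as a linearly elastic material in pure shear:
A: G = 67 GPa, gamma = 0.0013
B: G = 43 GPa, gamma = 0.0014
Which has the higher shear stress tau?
Model: a linearly elastic material in pure shear, so tau = G·gamma (SI units).
  A: tau = (6.7 × 10¹⁰) × 0.0013 = 8.71 × 10⁷ Pa = 87.1 MPa
  B: tau = (4.3 × 10¹⁰) × 0.0014 = 6.02 × 10⁷ Pa = 60.2 MPa
87.1 MPa > 60.2 MPa, so A is larger.
Final answer: A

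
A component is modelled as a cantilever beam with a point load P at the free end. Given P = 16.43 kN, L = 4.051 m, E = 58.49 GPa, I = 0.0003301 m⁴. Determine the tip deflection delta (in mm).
Model: a cantilever beam with a point load P at the free end, so delta = (P·L^3) / (3·E·I).
Convert to SI units:
  P = 16.43 kN = 16430 N
  E = 58.49 GPa = 5.849 × 10¹⁰ Pa
Substitute:
  delta = (16430 × 4.051^3) / (3 × (5.849 × 10¹⁰) × 0.0003301)
  delta = 0.01886 m
Convert: delta = 0.01886 m = 18.86 mm
Final answer: delta = 18.86 mm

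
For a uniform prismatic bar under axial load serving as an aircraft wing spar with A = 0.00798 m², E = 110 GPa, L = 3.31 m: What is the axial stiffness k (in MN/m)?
Model: a uniform prismatic bar under axial load, so k = (A·E) / L.
Convert to SI units:
  E = 110 GPa = 1.1 × 10¹¹ Pa
Substitute:
  k = (0.00798 × (1.1 × 10¹¹)) / 3.31
  k = 2.652 × 10⁸ N/m
Convert: k = 2.652 × 10⁸ N/m = 265.2 MN/m
Final answer: k = 265.2 MN/m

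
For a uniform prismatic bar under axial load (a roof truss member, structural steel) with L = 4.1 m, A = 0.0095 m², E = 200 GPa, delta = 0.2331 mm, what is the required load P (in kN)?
Model: a uniform prismatic bar under axial load, so delta = (P·L) / (A·E).
Solve for P: P = (delta·A·E) / L.
Convert to SI units:
  E = 200 GPa = 2 × 10¹¹ Pa
  delta = 0.2331 mm = 0.0002331 m
Substitute:
  P = (0.0002331 × 0.0095 × (2 × 10¹¹)) / 4.1
  P = 108000 N
Convert: P = 108000 N = 108 kN
Final answer: P = 108 kN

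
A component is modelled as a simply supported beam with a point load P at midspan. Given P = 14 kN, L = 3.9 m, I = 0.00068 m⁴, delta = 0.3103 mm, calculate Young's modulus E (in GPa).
Model: a simply supported beam with a point load P at midspan, so delta = (P·L^3) / (48·E·I).
Solve for E: E = (P·L^3) / (48·delta·I).
Convert to SI units:
  P = 14 kN = 14000 N
  delta = 0.3103 mm = 0.0003103 m
Substitute:
  E = (14000 × 3.9^3) / (48 × 0.0003103 × 0.00068)
  E = 8.2 × 10¹⁰ Pa
Convert: E = 8.2 × 10¹⁰ Pa = 82 GPa
Final answer: E = 82 GPa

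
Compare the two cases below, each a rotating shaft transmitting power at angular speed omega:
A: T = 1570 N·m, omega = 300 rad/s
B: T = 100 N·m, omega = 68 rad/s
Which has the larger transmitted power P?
Model: a rotating shaft transmitting power at angular speed omega, so P = T·omega (SI units).
  A: P = 1570 × 300 = 471000 W = 471 kW
  B: P = 100 × 68 = 6800 W = 6.8 kW
471 kW > 6.8 kW, so A is larger.
Final answer: A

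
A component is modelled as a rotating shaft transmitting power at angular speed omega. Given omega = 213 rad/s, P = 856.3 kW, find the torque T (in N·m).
Model: a rotating shaft transmitting power at angular speed omega, so P = T·omega.
Solve for T: T = P / omega.
Convert to SI units:
  P = 856.3 kW = 856300 W
Substitute:
  T = 856300 / 213
  T = 4020 N·m
Final answer: T = 4020 N·m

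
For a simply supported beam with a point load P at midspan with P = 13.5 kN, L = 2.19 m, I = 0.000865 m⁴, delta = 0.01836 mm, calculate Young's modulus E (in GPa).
Model: a simply supported beam with a point load P at midspan, so delta = (P·L^3) / (48·E·I).
Solve for E: E = (P·L^3) / (48·delta·I).
Convert to SI units:
  P = 13.5 kN = 13500 N
  delta = 0.01836 mm = 1.836 × 10⁻⁵ m
Substitute:
  E = (13500 × 2.19^3) / (48 × (1.836 × 10⁻⁵) × 0.000865)
  E = 1.86 × 10¹¹ Pa
Convert: E = 1.86 × 10¹¹ Pa = 186 GPa
Final answer: E = 186 GPa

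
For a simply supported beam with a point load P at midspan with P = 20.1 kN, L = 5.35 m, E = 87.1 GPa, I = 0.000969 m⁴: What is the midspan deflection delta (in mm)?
Model: a simply supported beam with a point load P at midspan, so delta = (P·L^3) / (48·E·I).
Convert to SI units:
  P = 20.1 kN = 20100 N
  E = 87.1 GPa = 8.71 × 10¹⁰ Pa
Substitute:
  delta = (20100 × 5.35^3) / (48 × (8.71 × 10¹⁰) × 0.000969)
  delta = 0.0007598 m
Convert: delta = 0.0007598 m = 0.7598 mm
Final answer: delta = 0.7598 mm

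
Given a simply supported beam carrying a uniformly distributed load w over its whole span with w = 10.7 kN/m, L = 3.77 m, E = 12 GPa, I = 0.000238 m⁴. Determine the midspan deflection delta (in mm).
Model: a simply supported beam carrying a uniformly distributed load w over its whole span, so delta = (5·w·L^4) / (384·E·I).
Convert to SI units:
  w = 10.7 kN/m = 10700 N/m
  E = 12 GPa = 1.2 × 10¹⁰ Pa
Substitute:
  delta = (5 × 10700 × 3.77^4) / (384 × (1.2 × 10¹⁰) × 0.000238)
  delta = 0.009854 m
Convert: delta = 0.009854 m = 9.854 mm
Final answer: delta = 9.854 mm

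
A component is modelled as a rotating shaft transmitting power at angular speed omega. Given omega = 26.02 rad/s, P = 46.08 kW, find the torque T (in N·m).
Model: a rotating shaft transmitting power at angular speed omega, so P = T·omega.
Solve for T: T = P / omega.
Convert to SI units:
  P = 46.08 kW = 46080 W
Substitute:
  T = 46080 / 26.02
  T = 1771 N·m
Final answer: T = 1771 N·m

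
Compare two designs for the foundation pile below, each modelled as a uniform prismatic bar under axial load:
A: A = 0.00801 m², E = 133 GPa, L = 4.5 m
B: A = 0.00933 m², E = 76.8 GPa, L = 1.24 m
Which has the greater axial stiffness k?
Model: a uniform prismatic bar under axial load, so k = (A·E) / L (SI units).
  A: k = (0.00801 × (1.33 × 10¹¹)) / 4.5 = 2.367 × 10⁸ N/m = 236.7 MN/m
  B: k = (0.00933 × (7.68 × 10¹⁰)) / 1.24 = 5.779 × 10⁸ N/m = 577.9 MN/m
577.9 MN/m > 236.7 MN/m, so B is larger.
Final answer: B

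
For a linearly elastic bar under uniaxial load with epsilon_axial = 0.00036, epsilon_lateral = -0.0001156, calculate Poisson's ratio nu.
Model: a linearly elastic bar under uniaxial load, so epsilon_lateral = -nu·epsilon_axial.
Solve for nu: nu = -epsilon_lateral / epsilon_axial.
Substitute:
  nu = -(-0.0001156) / 0.00036
  nu = 0.3211
Final answer: nu = 0.3211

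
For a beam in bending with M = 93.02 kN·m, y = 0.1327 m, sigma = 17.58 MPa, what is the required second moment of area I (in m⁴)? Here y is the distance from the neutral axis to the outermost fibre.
Model: a beam in bending, so sigma = (M·y) / I.
Solve for I: I = (M·y) / sigma.
Convert to SI units:
  M = 93.02 kN·m = 93020 N·m
  sigma = 17.58 MPa = 1.758 × 10⁷ Pa
Substitute:
  I = (93020 × 0.1327) / (1.758 × 10⁷)
  I = 0.0007021 m⁴
Final answer: I = 0.0007021 m⁴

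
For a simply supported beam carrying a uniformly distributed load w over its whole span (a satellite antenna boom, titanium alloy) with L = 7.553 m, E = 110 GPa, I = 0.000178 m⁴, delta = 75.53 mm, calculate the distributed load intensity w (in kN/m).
Model: a simply supported beam carrying a uniformly distributed load w over its whole span, so delta = (5·w·L^4) / (384·E·I).
Solve for w: w = (384·delta·E·I) / (5·L^4).
Convert to SI units:
  E = 110 GPa = 1.1 × 10¹¹ Pa
  delta = 75.53 mm = 0.07553 m
Substitute:
  w = (384 × 0.07553 × (1.1 × 10¹¹) × 0.000178) / (5 × 7.553^4)
  w = 34900 N/m
Convert: w = 34900 N/m = 34.9 kN/m
Final answer: w = 34.9 kN/m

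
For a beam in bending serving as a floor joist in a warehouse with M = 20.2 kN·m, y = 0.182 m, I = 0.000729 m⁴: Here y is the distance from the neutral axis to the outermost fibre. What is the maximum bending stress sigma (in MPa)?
Model: a beam in bending, so sigma = (M·y) / I.
Convert to SI units:
  M = 20.2 kN·m = 20200 N·m
Substitute:
  sigma = (20200 × 0.182) / 0.000729
  sigma = 5.043 × 10⁶ Pa
Convert: sigma = 5.043 × 10⁶ Pa = 5.043 MPa
Final answer: sigma = 5.043 MPa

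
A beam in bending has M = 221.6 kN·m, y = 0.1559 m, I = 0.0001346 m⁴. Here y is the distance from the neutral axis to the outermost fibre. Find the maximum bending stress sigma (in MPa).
Model: a beam in bending, so sigma = (M·y) / I.
Convert to SI units:
  M = 221.6 kN·m = 221600 N·m
Substitute:
  sigma = (221600 × 0.1559) / 0.0001346
  sigma = 2.567 × 10⁸ Pa
Convert: sigma = 2.567 × 10⁸ Pa = 256.7 MPa
Final answer: sigma = 256.7 MPa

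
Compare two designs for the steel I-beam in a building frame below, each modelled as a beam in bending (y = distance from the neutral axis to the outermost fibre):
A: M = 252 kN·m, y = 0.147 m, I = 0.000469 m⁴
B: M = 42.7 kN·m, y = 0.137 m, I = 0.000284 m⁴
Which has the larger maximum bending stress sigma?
Model: a beam in bending (y = distance from the neutral axis to the outermost fibre), so sigma = (M·y) / I (SI units).
  A: sigma = (252000 × 0.147) / 0.000469 = 7.899 × 10⁷ Pa = 78.99 MPa
  B: sigma = (42700 × 0.137) / 0.000284 = 2.06 × 10⁷ Pa = 20.6 MPa
78.99 MPa > 20.6 MPa, so A is larger.
Final answer: A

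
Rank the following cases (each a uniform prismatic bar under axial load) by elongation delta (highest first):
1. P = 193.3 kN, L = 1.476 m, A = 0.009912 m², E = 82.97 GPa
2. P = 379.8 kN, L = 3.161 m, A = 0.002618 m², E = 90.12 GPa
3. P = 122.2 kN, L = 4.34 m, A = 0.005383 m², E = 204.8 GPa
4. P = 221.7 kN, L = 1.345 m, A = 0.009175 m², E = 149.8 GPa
Model: a uniform prismatic bar under axial load, so delta = (P·L) / (A·E) (SI units).
  Case 1: delta = (193300 × 1.476) / (0.009912 × (8.297 × 10¹⁰)) = 0.0003469 m = 0.3469 mm
  Case 2: delta = (379800 × 3.161) / (0.002618 × (9.012 × 10¹⁰)) = 0.005088 m = 5.088 mm
  Case 3: delta = (122200 × 4.34) / (0.005383 × (2.048 × 10¹¹)) = 0.0004811 m = 0.4811 mm
  Case 4: delta = (221700 × 1.345) / (0.009175 × (1.498 × 10¹¹)) = 0.000217 m = 0.217 mm
Ordering: 5.088 mm (case 2) > 0.4811 mm (case 3) > 0.3469 mm (case 1) > 0.217 mm (case 4)
Final answer: 2, 3, 1, 4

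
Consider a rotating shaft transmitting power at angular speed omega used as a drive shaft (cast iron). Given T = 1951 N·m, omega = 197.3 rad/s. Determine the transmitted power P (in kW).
Model: a rotating shaft transmitting power at angular speed omega, so P = T·omega.
Substitute:
  P = 1951 × 197.3
  P = 384900 W
Convert: P = 384900 W = 384.9 kW
Final answer: P = 384.9 kW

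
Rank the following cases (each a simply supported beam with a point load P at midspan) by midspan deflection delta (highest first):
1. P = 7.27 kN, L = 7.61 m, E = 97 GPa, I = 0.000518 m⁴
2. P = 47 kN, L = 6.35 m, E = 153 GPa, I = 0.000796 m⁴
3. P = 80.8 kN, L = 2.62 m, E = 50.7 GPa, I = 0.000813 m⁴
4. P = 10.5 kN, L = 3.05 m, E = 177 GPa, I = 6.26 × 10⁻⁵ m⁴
Model: a simply supported beam with a point load P at midspan, so delta = (P·L^3) / (48·E·I) (SI units).
  Case 1: delta = (7270 × 7.61^3) / (48 × (9.7 × 10¹⁰) × 0.000518) = 0.001328 m = 1.328 mm
  Case 2: delta = (47000 × 6.35^3) / (48 × (1.53 × 10¹¹) × 0.000796) = 0.002059 m = 2.059 mm
  Case 3: delta = (80800 × 2.62^3) / (48 × (5.07 × 10¹⁰) × 0.000813) = 0.0007345 m = 0.7345 mm
  Case 4: delta = (10500 × 3.05^3) / (48 × (1.77 × 10¹¹) × (6.26 × 10⁻⁵)) = 0.0005601 m = 0.5601 mm
Ordering: 2.059 mm (case 2) > 1.328 mm (case 1) > 0.7345 mm (case 3) > 0.5601 mm (case 4)
Final answer: 2, 1, 3, 4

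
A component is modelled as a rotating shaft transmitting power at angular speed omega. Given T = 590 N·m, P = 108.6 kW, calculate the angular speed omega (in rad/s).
Model: a rotating shaft transmitting power at angular speed omega, so P = T·omega.
Solve for omega: omega = P / T.
Convert to SI units:
  P = 108.6 kW = 108600 W
Substitute:
  omega = 108600 / 590
  omega = 184.1 rad/s
Final answer: omega = 184.1 rad/s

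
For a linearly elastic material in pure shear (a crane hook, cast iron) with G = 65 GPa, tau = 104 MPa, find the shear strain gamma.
Model: a linearly elastic material in pure shear, so tau = G·gamma.
Solve for gamma: gamma = tau / G.
Convert to SI units:
  G = 65 GPa = 6.5 × 10¹⁰ Pa
  tau = 104 MPa = 1.04 × 10⁸ Pa
Substitute:
  gamma = (1.04 × 10⁸) / (6.5 × 10¹⁰)
  gamma = 0.0016
Final answer: gamma = 0.0016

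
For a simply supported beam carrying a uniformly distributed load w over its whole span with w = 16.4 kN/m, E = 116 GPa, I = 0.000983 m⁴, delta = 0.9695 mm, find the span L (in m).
Model: a simply supported beam carrying a uniformly distributed load w over its whole span, so delta = (5·w·L^4) / (384·E·I).
Solve for L: L = ((384·delta·E·I) / (5·w))^(1/4).
Convert to SI units:
  w = 16.4 kN/m = 16400 N/m
  E = 116 GPa = 1.16 × 10¹¹ Pa
  delta = 0.9695 mm = 0.0009695 m
Substitute:
  L = ((384 × 0.0009695 × (1.16 × 10¹¹) × 0.000983) / (5 × 16400))^(1/4)
  L = 4.77 m
Final answer: L = 4.77 m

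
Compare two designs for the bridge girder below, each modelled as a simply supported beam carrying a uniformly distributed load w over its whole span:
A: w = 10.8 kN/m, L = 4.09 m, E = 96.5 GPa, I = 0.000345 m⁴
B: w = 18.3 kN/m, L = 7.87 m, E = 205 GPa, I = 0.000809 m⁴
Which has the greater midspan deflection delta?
Model: a simply supported beam carrying a uniformly distributed load w over its whole span, so delta = (5·w·L^4) / (384·E·I) (SI units).
  A: delta = (5 × 10800 × 4.09^4) / (384 × (9.65 × 10¹⁰) × 0.000345) = 0.001182 m = 1.182 mm
  B: delta = (5 × 18300 × 7.87^4) / (384 × (2.05 × 10¹¹) × 0.000809) = 0.005512 m = 5.512 mm
5.512 mm > 1.182 mm, so B is larger.
Final answer: B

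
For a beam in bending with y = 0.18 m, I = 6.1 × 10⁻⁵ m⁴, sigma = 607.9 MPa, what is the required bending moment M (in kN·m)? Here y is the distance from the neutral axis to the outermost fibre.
Model: a beam in bending, so sigma = (M·y) / I.
Solve for M: M = (sigma·I) / y.
Convert to SI units:
  sigma = 607.9 MPa = 6.079 × 10⁸ Pa
Substitute:
  M = ((6.079 × 10⁸) × (6.1 × 10⁻⁵)) / 0.18
  M = 206000 N·m
Convert: M = 206000 N·m = 206 kN·m
Final answer: M = 206 kN·m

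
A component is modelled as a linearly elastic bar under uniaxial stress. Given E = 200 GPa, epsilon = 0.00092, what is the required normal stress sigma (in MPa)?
Model: a linearly elastic bar under uniaxial stress, so epsilon = sigma / E.
Solve for sigma: sigma = epsilon·E.
Convert to SI units:
  E = 200 GPa = 2 × 10¹¹ Pa
Substitute:
  sigma = 0.00092 × (2 × 10¹¹)
  sigma = 1.84 × 10⁸ Pa
Convert: sigma = 1.84 × 10⁸ Pa = 184 MPa
Final answer: sigma = 184 MPa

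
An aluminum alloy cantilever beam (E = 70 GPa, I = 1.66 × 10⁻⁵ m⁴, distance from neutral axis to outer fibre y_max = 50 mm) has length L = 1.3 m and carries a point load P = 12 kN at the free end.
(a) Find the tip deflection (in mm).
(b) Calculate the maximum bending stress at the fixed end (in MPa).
(a) Tip deflection of a cantilever with an end point load: δ = P·L^3 / (3·E·I). Convert P = 12 kN = 12000 N, E = 70 GPa = 7 × 10¹⁰ Pa.
  δ = (12000 × 1.3^3) / (3 × (7 × 10¹⁰) × (1.66 × 10⁻⁵)) = 0.007563 m = 7.563 mm
(b) Maximum bending moment at the fixed end: M = P·L = 12000 × 1.3 = 15600 N·m. Convert y_max = 50 mm = 0.05 m.
  σ = M·y_max / I = (15600 × 0.05) / (1.66 × 10⁻⁵) = 4.699 × 10⁷ Pa = 46.99 MPa
Final answer: (a) δ = 7.563 mm, (b) σ = 46.99 MPa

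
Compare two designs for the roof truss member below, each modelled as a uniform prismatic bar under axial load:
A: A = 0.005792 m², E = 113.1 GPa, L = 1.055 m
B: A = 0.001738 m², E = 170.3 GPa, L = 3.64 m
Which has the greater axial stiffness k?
Model: a uniform prismatic bar under axial load, so k = (A·E) / L (SI units).
  A: k = (0.005792 × (1.131 × 10¹¹)) / 1.055 = 6.209 × 10⁸ N/m = 620.9 MN/m
  B: k = (0.001738 × (1.703 × 10¹¹)) / 3.64 = 8.131 × 10⁷ N/m = 81.31 MN/m
620.9 MN/m > 81.31 MN/m, so A is larger.
Final answer: A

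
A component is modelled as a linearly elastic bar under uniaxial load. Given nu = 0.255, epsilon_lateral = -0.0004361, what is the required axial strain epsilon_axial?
Model: a linearly elastic bar under uniaxial load, so epsilon_lateral = -nu·epsilon_axial.
Solve for epsilon_axial: epsilon_axial = -epsilon_lateral / nu.
Substitute:
  epsilon_axial = -(-0.0004361) / 0.255
  epsilon_axial = 0.00171
Final answer: epsilon_axial = 0.00171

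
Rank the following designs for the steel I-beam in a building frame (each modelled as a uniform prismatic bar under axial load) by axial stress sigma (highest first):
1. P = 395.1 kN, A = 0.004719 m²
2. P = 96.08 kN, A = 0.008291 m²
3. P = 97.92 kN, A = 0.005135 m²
Model: a uniform prismatic bar under axial load, so sigma = P / A (SI units).
  Case 1: sigma = 395100 / 0.004719 = 8.373 × 10⁷ Pa = 83.73 MPa
  Case 2: sigma = 96080 / 0.008291 = 1.159 × 10⁷ Pa = 11.59 MPa
  Case 3: sigma = 97920 / 0.005135 = 1.907 × 10⁷ Pa = 19.07 MPa
Ordering: 83.73 MPa (case 1) > 19.07 MPa (case 3) > 11.59 MPa (case 2)
Final answer: 1, 3, 2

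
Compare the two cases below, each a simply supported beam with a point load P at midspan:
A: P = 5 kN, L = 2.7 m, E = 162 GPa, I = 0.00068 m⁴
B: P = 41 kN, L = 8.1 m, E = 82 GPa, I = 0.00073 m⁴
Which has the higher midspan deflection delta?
Model: a simply supported beam with a point load P at midspan, so delta = (P·L^3) / (48·E·I) (SI units).
  A: delta = (5000 × 2.7^3) / (48 × (1.62 × 10¹¹) × 0.00068) = 1.861 × 10⁻⁵ m = 0.01861 mm
  B: delta = (41000 × 8.1^3) / (48 × (8.2 × 10¹⁰) × 0.00073) = 0.007583 m = 7.583 mm
7.583 mm > 0.01861 mm, so B is larger.
Final answer: B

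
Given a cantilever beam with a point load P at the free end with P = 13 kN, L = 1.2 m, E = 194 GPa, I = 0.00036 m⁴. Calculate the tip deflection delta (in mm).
Model: a cantilever beam with a point load P at the free end, so delta = (P·L^3) / (3·E·I).
Convert to SI units:
  P = 13 kN = 13000 N
  E = 194 GPa = 1.94 × 10¹¹ Pa
Substitute:
  delta = (13000 × 1.2^3) / (3 × (1.94 × 10¹¹) × 0.00036)
  delta = 0.0001072 m
Convert: delta = 0.0001072 m = 0.1072 mm
Final answer: delta = 0.1072 mm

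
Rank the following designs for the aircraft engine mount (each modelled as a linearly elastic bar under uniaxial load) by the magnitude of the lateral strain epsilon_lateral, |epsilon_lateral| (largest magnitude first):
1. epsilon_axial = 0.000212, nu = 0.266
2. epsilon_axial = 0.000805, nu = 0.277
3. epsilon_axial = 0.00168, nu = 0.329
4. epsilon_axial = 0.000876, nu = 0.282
Model: a linearly elastic bar under uniaxial load, so epsilon_lateral = -nu·epsilon_axial (SI units).
  Case 1: epsilon_lateral = -(0.266 × 0.000212) = -5.639 × 10⁻⁵
  Case 2: epsilon_lateral = -(0.277 × 0.000805) = -0.000223
  Case 3: epsilon_lateral = -(0.329 × 0.00168) = -0.0005527
  Case 4: epsilon_lateral = -(0.282 × 0.000876) = -0.000247
Ordering by |epsilon_lateral|: 0.0005527 (case 3) > 0.000247 (case 4) > 0.000223 (case 2) > 5.639 × 10⁻⁵ (case 1)
Final answer: 3, 4, 2, 1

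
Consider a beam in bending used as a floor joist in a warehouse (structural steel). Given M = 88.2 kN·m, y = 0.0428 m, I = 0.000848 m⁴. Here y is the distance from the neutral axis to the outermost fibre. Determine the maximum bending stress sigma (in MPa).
Model: a beam in bending, so sigma = (M·y) / I.
Convert to SI units:
  M = 88.2 kN·m = 88200 N·m
Substitute:
  sigma = (88200 × 0.0428) / 0.000848
  sigma = 4.452 × 10⁶ Pa
Convert: sigma = 4.452 × 10⁶ Pa = 4.452 MPa
Final answer: sigma = 4.452 MPa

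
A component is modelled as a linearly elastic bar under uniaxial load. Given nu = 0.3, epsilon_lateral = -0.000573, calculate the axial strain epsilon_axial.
Model: a linearly elastic bar under uniaxial load, so epsilon_lateral = -nu·epsilon_axial.
Solve for epsilon_axial: epsilon_axial = -epsilon_lateral / nu.
Substitute:
  epsilon_axial = -(-0.000573) / 0.3
  epsilon_axial = 0.00191
Final answer: epsilon_axial = 0.00191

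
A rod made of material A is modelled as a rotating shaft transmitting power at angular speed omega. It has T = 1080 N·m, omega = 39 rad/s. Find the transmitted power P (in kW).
Model: a rotating shaft transmitting power at angular speed omega, so P = T·omega.
Substitute:
  P = 1080 × 39
  P = 42120 W
Convert: P = 42120 W = 42.12 kW
Final answer: P = 42.12 kW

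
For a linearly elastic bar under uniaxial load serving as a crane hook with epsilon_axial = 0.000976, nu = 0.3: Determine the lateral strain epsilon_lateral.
Model: a linearly elastic bar under uniaxial load, so epsilon_lateral = -nu·epsilon_axial.
Substitute:
  epsilon_lateral = -(0.3 × 0.000976)
  epsilon_lateral = -0.0002928
Final answer: epsilon_lateral = -0.0002928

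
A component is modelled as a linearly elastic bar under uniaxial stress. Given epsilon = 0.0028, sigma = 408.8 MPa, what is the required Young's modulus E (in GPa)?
Model: a linearly elastic bar under uniaxial stress, so sigma = E·epsilon.
Solve for E: E = sigma / epsilon.
Convert to SI units:
  sigma = 408.8 MPa = 4.088 × 10⁸ Pa
Substitute:
  E = (4.088 × 10⁸) / 0.0028
  E = 1.46 × 10¹¹ Pa
Convert: E = 1.46 × 10¹¹ Pa = 146 GPa
Final answer: E = 146 GPa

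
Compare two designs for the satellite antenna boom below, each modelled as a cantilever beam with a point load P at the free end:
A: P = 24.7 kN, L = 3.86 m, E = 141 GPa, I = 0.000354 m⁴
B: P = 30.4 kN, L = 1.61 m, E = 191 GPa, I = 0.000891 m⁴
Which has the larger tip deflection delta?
Model: a cantilever beam with a point load P at the free end, so delta = (P·L^3) / (3·E·I) (SI units).
  A: delta = (24700 × 3.86^3) / (3 × (1.41 × 10¹¹) × 0.000354) = 0.009487 m = 9.487 mm
  B: delta = (30400 × 1.61^3) / (3 × (1.91 × 10¹¹) × 0.000891) = 0.0002485 m = 0.2485 mm
9.487 mm > 0.2485 mm, so A is larger.
Final answer: A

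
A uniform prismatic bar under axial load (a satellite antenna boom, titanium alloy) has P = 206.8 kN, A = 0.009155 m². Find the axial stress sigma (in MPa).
Model: a uniform prismatic bar under axial load, so sigma = P / A.
Convert to SI units:
  P = 206.8 kN = 206800 N
Substitute:
  sigma = 206800 / 0.009155
  sigma = 2.259 × 10⁷ Pa
Convert: sigma = 2.259 × 10⁷ Pa = 22.59 MPa
Final answer: sigma = 22.59 MPa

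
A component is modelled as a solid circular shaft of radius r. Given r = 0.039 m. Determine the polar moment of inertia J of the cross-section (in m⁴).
Model: a solid circular shaft of radius r, so J = (π·r^4) / 2.
Substitute:
  J = (π × 0.039^4) / 2
  J = 3.634 × 10⁻⁶ m⁴
Final answer: J = 3.634 × 10⁻⁶ m⁴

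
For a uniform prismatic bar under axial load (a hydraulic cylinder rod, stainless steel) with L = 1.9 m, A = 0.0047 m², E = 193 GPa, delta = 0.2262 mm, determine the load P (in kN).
Model: a uniform prismatic bar under axial load, so delta = (P·L) / (A·E).
Solve for P: P = (delta·A·E) / L.
Convert to SI units:
  E = 193 GPa = 1.93 × 10¹¹ Pa
  delta = 0.2262 mm = 0.0002262 m
Substitute:
  P = (0.0002262 × 0.0047 × (1.93 × 10¹¹)) / 1.9
  P = 108000 N
Convert: P = 108000 N = 108 kN
Final answer: P = 108 kN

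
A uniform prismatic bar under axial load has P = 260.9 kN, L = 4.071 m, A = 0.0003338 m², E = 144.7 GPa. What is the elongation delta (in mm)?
Model: a uniform prismatic bar under axial load, so delta = (P·L) / (A·E).
Convert to SI units:
  P = 260.9 kN = 260900 N
  E = 144.7 GPa = 1.447 × 10¹¹ Pa
Substitute:
  delta = (260900 × 4.071) / (0.0003338 × (1.447 × 10¹¹))
  delta = 0.02199 m
Convert: delta = 0.02199 m = 21.99 mm
Final answer: delta = 21.99 mm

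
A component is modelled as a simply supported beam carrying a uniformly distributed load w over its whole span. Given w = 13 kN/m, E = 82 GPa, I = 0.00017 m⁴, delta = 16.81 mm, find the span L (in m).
Model: a simply supported beam carrying a uniformly distributed load w over its whole span, so delta = (5·w·L^4) / (384·E·I).
Solve for L: L = ((384·delta·E·I) / (5·w))^(1/4).
Convert to SI units:
  w = 13 kN/m = 13000 N/m
  E = 82 GPa = 8.2 × 10¹⁰ Pa
  delta = 16.81 mm = 0.01681 m
Substitute:
  L = ((384 × 0.01681 × (8.2 × 10¹⁰) × 0.00017) / (5 × 13000))^(1/4)
  L = 6.1 m
Final answer: L = 6.1 m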